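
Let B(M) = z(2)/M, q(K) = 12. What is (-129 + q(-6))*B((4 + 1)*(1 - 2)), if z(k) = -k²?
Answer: -468/5 ≈ -93.600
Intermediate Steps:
B(M) = -4/M (B(M) = (-1*2²)/M = (-1*4)/M = -4/M)
(-129 + q(-6))*B((4 + 1)*(1 - 2)) = (-129 + 12)*(-4*1/((1 - 2)*(4 + 1))) = -(-468)/(5*(-1)) = -(-468)/(-5) = -(-468)*(-1)/5 = -117*⅘ = -468/5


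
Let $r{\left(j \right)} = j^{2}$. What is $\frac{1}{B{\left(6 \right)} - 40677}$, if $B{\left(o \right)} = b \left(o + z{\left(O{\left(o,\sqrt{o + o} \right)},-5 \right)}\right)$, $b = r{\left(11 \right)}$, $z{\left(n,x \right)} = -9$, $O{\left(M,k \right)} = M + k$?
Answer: $- \frac{1}{41040} \approx -2.4366 \cdot 10^{-5}$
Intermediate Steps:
$b = 121$ ($b = 11^{2} = 121$)
$B{\left(o \right)} = -1089 + 121 o$ ($B{\left(o \right)} = 121 \left(o - 9\right) = 121 \left(-9 + o\right) = -1089 + 121 o$)
$\frac{1}{B{\left(6 \right)} - 40677} = \frac{1}{\left(-1089 + 121 \cdot 6\right) - 40677} = \frac{1}{\left(-1089 + 726\right) - 40677} = \frac{1}{-363 - 40677} = \frac{1}{-41040} = - \frac{1}{41040}$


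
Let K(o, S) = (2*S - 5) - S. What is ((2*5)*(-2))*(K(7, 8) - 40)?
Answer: 740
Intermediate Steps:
K(o, S) = -5 + S (K(o, S) = (-5 + 2*S) - S = -5 + S)
((2*5)*(-2))*(K(7, 8) - 40) = ((2*5)*(-2))*((-5 + 8) - 40) = (10*(-2))*(3 - 40) = -20*(-37) = 740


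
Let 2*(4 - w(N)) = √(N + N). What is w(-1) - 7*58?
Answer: -402 - I*√2/2 ≈ -402.0 - 0.70711*I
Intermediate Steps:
w(N) = 4 - √2*√N/2 (w(N) = 4 - √(N + N)/2 = 4 - √2*√N/2)
w(-1) - 7*58 = (4 - √2*√(-1)/2) - 7*58 = (4 - √2*I/2) - 406 = (4 - I*√2/2) - 406 = -402 - I*√2/2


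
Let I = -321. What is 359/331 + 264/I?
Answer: 9285/35417 ≈ 0.26216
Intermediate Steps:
359/331 + 264/I = 359/331 + 264/(-321) = 359*(1/331) + 264*(-1/321) = 359/331 - 88/107 = 9285/35417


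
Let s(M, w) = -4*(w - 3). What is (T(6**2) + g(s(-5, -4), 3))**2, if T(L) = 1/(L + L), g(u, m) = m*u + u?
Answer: 65044225/5184 ≈ 12547.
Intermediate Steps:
s(M, w) = 12 - 4*w (s(M, w) = -4*(-3 + w) = 12 - 4*w)
g(u, m) = u + m*u
T(L) = 1/(2*L)
(T(6**2) + g(s(-5, -4), 3))**2 = (1/(2*(6**2)) + (12 - 4*(-4))*(1 + 3))**2 = ((1/2)/36 + (12 + 16)*4)**2 = ((1/2)*(1/36) + 28*4)**2 = (1/72 + 112)**2 = (8065/72)**2 = 65044225/5184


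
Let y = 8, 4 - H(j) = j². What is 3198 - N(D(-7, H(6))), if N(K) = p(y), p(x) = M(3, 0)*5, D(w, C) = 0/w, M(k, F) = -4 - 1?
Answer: 3223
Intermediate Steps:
M(k, F) = -5
H(j) = 4 - j²
D(w, C) = 0
p(x) = -25 (p(x) = -5*5 = -25)
N(K) = -25
3198 - N(D(-7, H(6))) = 3198 - 1*(-25) = 3198 + 25 = 3223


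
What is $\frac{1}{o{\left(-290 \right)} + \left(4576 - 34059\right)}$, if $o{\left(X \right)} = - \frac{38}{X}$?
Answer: $- \frac{145}{4275016} \approx -3.3918 \cdot 10^{-5}$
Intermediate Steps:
$\frac{1}{o{\left(-290 \right)} + \left(4576 - 34059\right)} = \frac{1}{- \frac{38}{-290} + \left(4576 - 34059\right)} = \frac{1}{\left(-38\right) \left(- \frac{1}{290}\right) + \left(4576 - 34059\right)} = \frac{1}{\frac{19}{145} - 29483} = \frac{1}{- \frac{4275016}{145}} = - \frac{145}{4275016}$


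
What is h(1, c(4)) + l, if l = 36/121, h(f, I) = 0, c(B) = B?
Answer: 36/121 ≈ 0.29752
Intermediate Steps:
l = 36/121 (l = 36*(1/121) = 36/121 ≈ 0.29752)
h(1, c(4)) + l = 0 + 36/121 = 36/121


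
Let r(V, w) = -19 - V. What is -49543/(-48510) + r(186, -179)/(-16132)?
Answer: 404586113/391281660 ≈ 1.0340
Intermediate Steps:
-49543/(-48510) + r(186, -179)/(-16132) = -49543/(-48510) + (-19 - 1*186)/(-16132) = -49543*(-1/48510) + (-19 - 186)*(-1/16132) = 49543/48510 - 205*(-1/16132) = 49543/48510 + 205/16132 = 404586113/391281660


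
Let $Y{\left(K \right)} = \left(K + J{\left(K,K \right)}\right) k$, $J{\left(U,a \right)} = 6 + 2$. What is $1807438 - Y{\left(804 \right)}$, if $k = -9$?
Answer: $1814746$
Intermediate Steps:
$J{\left(U,a \right)} = 8$
$Y{\left(K \right)} = -72 - 9 K$ ($Y{\left(K \right)} = \left(K + 8\right) \left(-9\right) = \left(8 + K\right) \left(-9\right) = -72 - 9 K$)
$1807438 - Y{\left(804 \right)} = 1807438 - \left(-72 - 7236\right) = 1807438 - -7308 = 1807438 + 7308 = 1814746$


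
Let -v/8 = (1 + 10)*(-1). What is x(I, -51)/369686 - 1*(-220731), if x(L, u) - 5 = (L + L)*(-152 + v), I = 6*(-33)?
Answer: 81601185815/369686 ≈ 2.2073e+5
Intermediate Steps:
I = -198
v = 88 (v = -8*(1 + 10)*(-1) = -88*(-1) = -8*(-11) = 88)
x(L, u) = 5 - 128*L (x(L, u) = 5 + (L + L)*(-152 + 88) = 5 + (2*L)*(-64) = 5 - 128*L)
x(I, -51)/369686 - 1*(-220731) = (5 - 128*(-198))/369686 - 1*(-220731) = (5 + 25344)*(1/369686) + 220731 = 25349*(1/369686) + 220731 = 25349/369686 + 220731 = 81601185815/369686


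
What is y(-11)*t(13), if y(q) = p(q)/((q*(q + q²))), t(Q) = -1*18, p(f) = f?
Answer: -9/55 ≈ -0.16364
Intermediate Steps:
t(Q) = -18
y(q) = 1/(q + q²) (y(q) = q/((q*(q + q²))) = q*(1/(q*(q + q²))) = 1/(q + q²))
y(-11)*t(13) = (1/((-11)*(1 - 11)))*(-18) = -1/11/(-10)*(-18) = -1/11*(-⅒)*(-18) = (1/110)*(-18) = -9/55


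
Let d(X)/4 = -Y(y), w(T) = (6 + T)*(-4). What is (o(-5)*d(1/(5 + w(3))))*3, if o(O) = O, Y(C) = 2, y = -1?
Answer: 120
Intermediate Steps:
w(T) = -24 - 4*T
d(X) = -8 (d(X) = 4*(-1*2) = 4*(-2) = -8)
(o(-5)*d(1/(5 + w(3))))*3 = -5*(-8)*3 = 40*3 = 120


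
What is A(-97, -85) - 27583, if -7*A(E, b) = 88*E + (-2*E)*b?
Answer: -168055/7 ≈ -24008.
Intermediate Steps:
A(E, b) = -88*E/7 + 2*E*b/7 (A(E, b) = -(88*E + (-2*E)*b)/7 = -(88*E - 2*E*b)/7 = -88*E/7 + 2*E*b/7)
A(-97, -85) - 27583 = (2/7)*(-97)*(-44 - 85) - 27583 = (2/7)*(-97)*(-129) - 27583 = 25026/7 - 27583 = -168055/7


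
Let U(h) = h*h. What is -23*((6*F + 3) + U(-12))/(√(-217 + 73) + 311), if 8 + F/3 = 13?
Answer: -1695261/96865 + 65412*I/96865 ≈ -17.501 + 0.67529*I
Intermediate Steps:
F = 15 (F = -24 + 3*13 = -24 + 39 = 15)
U(h) = h²
-23*((6*F + 3) + U(-12))/(√(-217 + 73) + 311) = -23*((6*15 + 3) + (-12)²)/(√(-217 + 73) + 311) = -23*((90 + 3) + 144)/(√(-144) + 311) = -23*(93 + 144)/(12*I + 311) = -5451/(311 + 12*I) = -5451*(311 - 12*I)/96865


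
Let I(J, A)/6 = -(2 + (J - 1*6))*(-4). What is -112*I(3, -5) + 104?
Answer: 2792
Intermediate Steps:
I(J, A) = -96 + 24*J (I(J, A) = 6*(-(2 + (J - 1*6))*(-4)) = 6*(-(2 + (J - 6))*(-4)) = 6*(-(2 + (-6 + J))*(-4)) = 6*(-(-4 + J)*(-4)) = 6*(-(16 - 4*J)) = 6*(-16 + 4*J) = -96 + 24*J)
-112*I(3, -5) + 104 = -112*(-96 + 24*3) + 104 = -112*(-96 + 72) + 104 = -112*(-24) + 104 = 2688 + 104 = 2792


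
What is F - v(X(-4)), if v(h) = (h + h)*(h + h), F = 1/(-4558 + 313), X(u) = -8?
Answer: -1086721/4245 ≈ -256.00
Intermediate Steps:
F = -1/4245 (F = 1/(-4245) = -1/4245 ≈ -0.00023557)
v(h) = 4*h² (v(h) = (2*h)*(2*h) = 4*h²)
F - v(X(-4)) = -1/4245 - 4*(-8)² = -1/4245 - 4*64 = -1/4245 - 1*256 = -1/4245 - 256 = -1086721/4245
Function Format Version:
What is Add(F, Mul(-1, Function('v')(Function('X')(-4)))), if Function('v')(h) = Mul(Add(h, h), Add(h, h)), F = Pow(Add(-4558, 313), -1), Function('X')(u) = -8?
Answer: Rational(-1086721, 4245) ≈ -256.00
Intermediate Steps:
F = Rational(-1, 4245) (F = Pow(-4245, -1) = Rational(-1, 4245) ≈ -0.00023557)
Function('v')(h) = Mul(4, Pow(h, 2)) (Function('v')(h) = Mul(Mul(2, h), Mul(2, h)) = Mul(4, Pow(h, 2)))
Add(F, Mul(-1, Function('v')(Function('X')(-4)))) = Add(Rational(-1, 4245), Mul(-1, Mul(4, Pow(-8, 2)))) = Add(Rational(-1, 4245), Mul(-1, Mul(4, 64))) = Add(Rational(-1, 4245), Mul(-1, 256)) = Add(Rational(-1, 4245), -256) = Rational(-1086721, 4245)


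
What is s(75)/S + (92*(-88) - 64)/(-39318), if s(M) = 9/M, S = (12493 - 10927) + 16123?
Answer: 601445659/2897900425 ≈ 0.20755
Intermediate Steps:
S = 17689 (S = 1566 + 16123 = 17689)
s(75)/S + (92*(-88) - 64)/(-39318) = (9/75)/17689 + (92*(-88) - 64)/(-39318) = (9*(1/75))*(1/17689) + (-8096 - 64)*(-1/39318) = (3/25)*(1/17689) - 8160*(-1/39318) = 3/442225 + 1360/6553 = 601445659/2897900425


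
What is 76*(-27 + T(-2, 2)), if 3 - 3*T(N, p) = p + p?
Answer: -6232/3 ≈ -2077.3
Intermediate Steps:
T(N, p) = 1 - 2*p/3 (T(N, p) = 1 - (p + p)/3 = 1 - 2*p/3)
76*(-27 + T(-2, 2)) = 76*(-27 + (1 - ⅔*2)) = 76*(-27 + (1 - 4/3)) = 76*(-27 - ⅓) = 76*(-82/3) = -6232/3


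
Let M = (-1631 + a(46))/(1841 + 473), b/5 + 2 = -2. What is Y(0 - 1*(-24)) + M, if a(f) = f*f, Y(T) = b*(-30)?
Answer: 1388885/2314 ≈ 600.21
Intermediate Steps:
b = -20 (b = -10 + 5*(-2) = -10 - 10 = -20)
Y(T) = 600 (Y(T) = -20*(-30) = 600)
a(f) = f²
M = 485/2314 (M = (-1631 + 46²)/(1841 + 473) = (-1631 + 2116)/2314 = 485*(1/2314) = 485/2314 ≈ 0.20959)
Y(0 - 1*(-24)) + M = 600 + 485/2314 = 1388885/2314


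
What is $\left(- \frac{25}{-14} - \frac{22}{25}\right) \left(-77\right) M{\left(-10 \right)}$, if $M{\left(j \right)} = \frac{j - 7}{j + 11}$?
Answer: $\frac{59279}{50} \approx 1185.6$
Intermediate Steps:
$M{\left(j \right)} = \frac{-7 + j}{11 + j}$
$\left(- \frac{25}{-14} - \frac{22}{25}\right) \left(-77\right) M{\left(-10 \right)} = \left(- \frac{25}{-14} - \frac{22}{25}\right) \left(-77\right) \frac{-7 - 10}{11 - 10} = \left(\left(-25\right) \left(- \frac{1}{14}\right) - \frac{22}{25}\right) \left(-77\right) 1^{-1} \left(-17\right) = \left(\frac{25}{14} - \frac{22}{25}\right) \left(-77\right) 1 \left(-17\right) = \frac{317}{350} \left(-77\right) \left(-17\right) = \left(- \frac{3487}{50}\right) \left(-17\right) = \frac{59279}{50}$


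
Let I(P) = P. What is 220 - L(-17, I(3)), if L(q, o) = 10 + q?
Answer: 227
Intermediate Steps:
220 - L(-17, I(3)) = 220 - (10 - 17) = 220 - 1*(-7) = 220 + 7 = 227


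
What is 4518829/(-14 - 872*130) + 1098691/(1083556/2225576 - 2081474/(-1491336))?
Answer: 890962295631532129201/1526743310885690 ≈ 5.8357e+5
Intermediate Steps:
4518829/(-14 - 872*130) + 1098691/(1083556/2225576 - 2081474/(-1491336)) = 4518829/(-14 - 113360) + 1098691/(1083556*(1/2225576) - 2081474*(-1/1491336)) = 4518829/(-113374) + 1098691/(9341/19186 + 1040737/745668) = 4518829*(-1/113374) + 1098691/(13466432435/7153193124) = -4518829/113374 + 1098691*(7153193124/13466432435) = -4518829/113374 + 7859148906600684/13466432435 = 890962295631532129201/1526743310885690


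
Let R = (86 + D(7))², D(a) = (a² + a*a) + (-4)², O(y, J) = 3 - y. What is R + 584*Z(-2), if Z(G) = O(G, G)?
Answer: 42920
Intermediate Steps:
D(a) = 16 + 2*a² (D(a) = (a² + a²) + 16 = 2*a² + 16 = 16 + 2*a²)
Z(G) = 3 - G
R = 40000 (R = (86 + (16 + 2*7²))² = (86 + (16 + 2*49))² = (86 + (16 + 98))² = (86 + 114)² = 200² = 40000)
R + 584*Z(-2) = 40000 + 584*(3 - 1*(-2)) = 40000 + 584*(3 + 2) = 40000 + 584*5 = 40000 + 2920 = 42920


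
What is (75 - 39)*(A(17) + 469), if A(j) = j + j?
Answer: 18108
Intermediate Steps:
A(j) = 2*j
(75 - 39)*(A(17) + 469) = (75 - 39)*(2*17 + 469) = 36*(34 + 469) = 36*503 = 18108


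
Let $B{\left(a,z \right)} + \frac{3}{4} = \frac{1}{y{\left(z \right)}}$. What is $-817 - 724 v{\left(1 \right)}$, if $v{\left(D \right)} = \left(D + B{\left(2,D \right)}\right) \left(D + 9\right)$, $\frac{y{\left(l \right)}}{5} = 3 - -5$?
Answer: $-2808$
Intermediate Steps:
$y{\left(l \right)} = 40$ ($y{\left(l \right)} = 5 \left(3 - -5\right) = 5 \left(3 + 5\right) = 5 \cdot 8 = 40$)
$B{\left(a,z \right)} = - \frac{29}{40}$ ($B{\left(a,z \right)} = - \frac{3}{4} + \frac{1}{40} = - \frac{29}{40}$)
$v{\left(D \right)} = \left(9 + D\right) \left(- \frac{29}{40} + D\right)$ ($v{\left(D \right)} = \left(D - \frac{29}{40}\right) \left(D + 9\right) = \left(- \frac{29}{40} + D\right) \left(9 + D\right) = \left(9 + D\right) \left(- \frac{29}{40} + D\right)$)
$-817 - 724 v{\left(1 \right)} = -817 - 724 \left(- \frac{261}{40} + 1^{2} + \frac{331}{40} \cdot 1\right) = -817 - 724 \left(- \frac{261}{40} + 1 + \frac{331}{40}\right) = -817 - 1991 = -2808$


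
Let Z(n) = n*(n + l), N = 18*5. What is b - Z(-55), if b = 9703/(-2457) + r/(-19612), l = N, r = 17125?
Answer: 92526995339/48186684 ≈ 1920.2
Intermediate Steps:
N = 90
l = 90
b = -232371361/48186684 (b = 9703/(-2457) + 17125/(-19612) = 9703*(-1/2457) + 17125*(-1/19612) = -9703/2457 - 17125/19612 = -232371361/48186684 ≈ -4.8223)
Z(n) = n*(90 + n) (Z(n) = n*(n + 90) = n*(90 + n))
b - Z(-55) = -232371361/48186684 - (-55)*(90 - 55) = -232371361/48186684 - (-55)*35 = -232371361/48186684 - 1*(-1925) = -232371361/48186684 + 1925 = 92526995339/48186684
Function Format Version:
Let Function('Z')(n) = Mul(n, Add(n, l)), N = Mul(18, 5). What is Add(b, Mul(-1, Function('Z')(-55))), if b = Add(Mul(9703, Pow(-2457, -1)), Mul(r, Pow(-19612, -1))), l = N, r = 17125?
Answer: Rational(92526995339, 48186684) ≈ 1920.2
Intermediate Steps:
N = 90
l = 90
b = Rational(-232371361, 48186684) (b = Add(Mul(9703, Pow(-2457, -1)), Mul(17125, Pow(-19612, -1))) = Add(Mul(9703, Rational(-1, 2457)), Mul(17125, Rational(-1, 19612))) = Add(Rational(-9703, 2457), Rational(-17125, 19612)) = Rational(-232371361, 48186684) ≈ -4.8223)
Function('Z')(n) = Mul(n, Add(90, n)) (Function('Z')(n) = Mul(n, Add(n, 90)) = Mul(n, Add(90, n)))
Add(b, Mul(-1, Function('Z')(-55))) = Add(Rational(-232371361, 48186684), Mul(-1, Mul(-55, Add(90, -55)))) = Add(Rational(-232371361, 48186684), Mul(-1, Mul(-55, 35))) = Add(Rational(-232371361, 48186684), Mul(-1, -1925)) = Add(Rational(-232371361, 48186684), 1925) = Rational(92526995339, 48186684)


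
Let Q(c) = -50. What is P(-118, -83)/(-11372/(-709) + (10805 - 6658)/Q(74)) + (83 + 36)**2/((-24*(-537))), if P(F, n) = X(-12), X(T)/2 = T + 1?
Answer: 14545301501/10188492408 ≈ 1.4276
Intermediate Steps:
X(T) = 2 + 2*T (X(T) = 2*(T + 1) = 2*(1 + T) = 2 + 2*T)
P(F, n) = -22 (P(F, n) = 2 + 2*(-12) = 2 - 24 = -22)
P(-118, -83)/(-11372/(-709) + (10805 - 6658)/Q(74)) + (83 + 36)**2/((-24*(-537))) = -22/(-11372/(-709) + (10805 - 6658)/(-50)) + (83 + 36)**2/((-24*(-537))) = -22/(-11372*(-1/709) + 4147*(-1/50)) + 119**2/12888 = -22/(11372/709 - 4147/50) + 14161*(1/12888) = -22/(-2371623/35450) + 14161/12888 = -22*(-35450/2371623) + 14161/12888 = 779900/2371623 + 14161/12888 = 14545301501/10188492408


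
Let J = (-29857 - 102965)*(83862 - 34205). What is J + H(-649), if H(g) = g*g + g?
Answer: -6595121502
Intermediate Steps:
H(g) = g + g² (H(g) = g² + g = g + g²)
J = -6595542054 (J = -132822*49657 = -6595542054)
J + H(-649) = -6595542054 - 649*(1 - 649) = -6595542054 - 649*(-648) = -6595542054 + 420552 = -6595121502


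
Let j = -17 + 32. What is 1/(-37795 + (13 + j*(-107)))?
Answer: -1/39387 ≈ -2.5389e-5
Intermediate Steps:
j = 15
1/(-37795 + (13 + j*(-107))) = 1/(-37795 + (13 + 15*(-107))) = 1/(-37795 + (13 - 1605)) = 1/(-37795 - 1592) = 1/(-39387) = -1/39387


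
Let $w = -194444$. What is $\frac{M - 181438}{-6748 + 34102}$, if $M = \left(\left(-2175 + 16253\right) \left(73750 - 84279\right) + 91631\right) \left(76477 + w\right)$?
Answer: $\frac{17475115800739}{27354} \approx 6.3885 \cdot 10^{8}$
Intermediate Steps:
$M = 17475115982177$ ($M = \left(\left(-2175 + 16253\right) \left(73750 - 84279\right) + 91631\right) \left(76477 - 194444\right) = \left(14078 \left(-10529\right) + 91631\right) \left(-117967\right) = \left(-148227262 + 91631\right) \left(-117967\right) = \left(-148135631\right) \left(-117967\right) = 17475115982177$)
$\frac{M - 181438}{-6748 + 34102} = \frac{17475115982177 - 181438}{-6748 + 34102} = \frac{17475115800739}{27354}$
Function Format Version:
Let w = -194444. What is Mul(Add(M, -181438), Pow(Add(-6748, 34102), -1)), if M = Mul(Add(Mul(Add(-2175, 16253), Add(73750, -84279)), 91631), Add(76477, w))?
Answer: Rational(17475115800739, 27354) ≈ 6.3885e+8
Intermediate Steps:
M = 17475115982177 (M = Mul(Add(Mul(Add(-2175, 16253), Add(73750, -84279)), 91631), Add(76477, -194444)) = Mul(Add(Mul(14078, -10529), 91631), -117967) = Mul(Add(-148227262, 91631), -117967) = Mul(-148135631, -117967) = 17475115982177)
Mul(Add(M, -181438), Pow(Add(-6748, 34102), -1)) = Mul(Add(17475115982177, -181438), Pow(Add(-6748, 34102), -1)) = Mul(17475115800739, Pow(27354, -1)) = Mul(17475115800739, Rational(1, 27354)) = Rational(17475115800739, 27354)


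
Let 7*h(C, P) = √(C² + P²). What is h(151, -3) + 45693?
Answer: 45693 + √22810/7 ≈ 45715.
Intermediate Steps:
h(C, P) = √(C² + P²)/7
h(151, -3) + 45693 = √(151² + (-3)²)/7 + 45693 = √(22801 + 9)/7 + 45693 = √22810/7 + 45693 = 45693 + √22810/7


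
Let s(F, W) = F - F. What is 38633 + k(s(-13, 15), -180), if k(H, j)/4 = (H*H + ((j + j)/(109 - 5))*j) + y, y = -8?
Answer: 534213/13 ≈ 41093.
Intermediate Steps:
s(F, W) = 0
k(H, j) = -32 + 4*H² + j²/13 (k(H, j) = 4*((H*H + ((j + j)/(109 - 5))*j) - 8) = 4*((H² + ((2*j)/104)*j) - 8) = 4*((H² + ((2*j)*(1/104))*j) - 8) = 4*((H² + (j/52)*j) - 8) = 4*((H² + j²/52) - 8) = 4*(-8 + H² + j²/52) = -32 + 4*H² + j²/13)
38633 + k(s(-13, 15), -180) = 38633 + (-32 + 4*0² + (1/13)*(-180)²) = 38633 + (-32 + 4*0 + (1/13)*32400) = 38633 + (-32 + 0 + 32400/13) = 38633 + 31984/13 = 534213/13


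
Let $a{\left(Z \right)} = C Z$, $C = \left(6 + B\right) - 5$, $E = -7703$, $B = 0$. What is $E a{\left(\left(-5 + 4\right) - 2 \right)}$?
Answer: $23109$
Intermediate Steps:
$C = 1$ ($C = \left(6 + 0\right) - 5 = 6 - 5 = 1$)
$a{\left(Z \right)} = Z$ ($a{\left(Z \right)} = 1 Z = Z$)
$E a{\left(\left(-5 + 4\right) - 2 \right)} = - 7703 \left(\left(-5 + 4\right) - 2\right) = - 7703 \left(-1 - 2\right) = \left(-7703\right) \left(-3\right) = 23109$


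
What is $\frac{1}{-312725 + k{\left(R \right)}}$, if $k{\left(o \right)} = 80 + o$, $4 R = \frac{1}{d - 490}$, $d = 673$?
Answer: $- \frac{732}{228856139} \approx -3.1985 \cdot 10^{-6}$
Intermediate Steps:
$R = \frac{1}{732}$ ($R = \frac{1}{4 \left(673 - 490\right)} = \frac{1}{4 \cdot 183} = \frac{1}{4} \cdot \frac{1}{183} = \frac{1}{732} \approx 0.0013661$)
$\frac{1}{-312725 + k{\left(R \right)}} = \frac{1}{-312725 + \left(80 + \frac{1}{732}\right)} = \frac{1}{-312725 + \frac{58561}{732}} = \frac{1}{- \frac{228856139}{732}} = - \frac{732}{228856139}$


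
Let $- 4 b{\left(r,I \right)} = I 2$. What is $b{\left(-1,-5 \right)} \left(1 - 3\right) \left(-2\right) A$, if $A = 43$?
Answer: $430$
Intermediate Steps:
$b{\left(r,I \right)} = - \frac{I}{2}$ ($b{\left(r,I \right)} = - \frac{I 2}{4} = - \frac{2 I}{4} = - \frac{I}{2}$)
$b{\left(-1,-5 \right)} \left(1 - 3\right) \left(-2\right) A = \left(- \frac{1}{2}\right) \left(-5\right) \left(1 - 3\right) \left(-2\right) 43 = \frac{5 \left(\left(-2\right) \left(-2\right)\right)}{2} \cdot 43 = \frac{5}{2} \cdot 4 \cdot 43 = 10 \cdot 43 = 430$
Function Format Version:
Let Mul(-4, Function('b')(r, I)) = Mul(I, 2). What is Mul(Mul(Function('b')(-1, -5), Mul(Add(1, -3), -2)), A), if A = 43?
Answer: 430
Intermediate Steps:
Function('b')(r, I) = Mul(Rational(-1, 2), I) (Function('b')(r, I) = Mul(Rational(-1, 4), Mul(I, 2)) = Mul(Rational(-1, 4), Mul(2, I)) = Mul(Rational(-1, 2), I))
Mul(Mul(Function('b')(-1, -5), Mul(Add(1, -3), -2)), A) = Mul(Mul(Mul(Rational(-1, 2), -5), Mul(Add(1, -3), -2)), 43) = Mul(Mul(Rational(5, 2), Mul(-2, -2)), 43) = Mul(Mul(Rational(5, 2), 4), 43) = Mul(10, 43) = 430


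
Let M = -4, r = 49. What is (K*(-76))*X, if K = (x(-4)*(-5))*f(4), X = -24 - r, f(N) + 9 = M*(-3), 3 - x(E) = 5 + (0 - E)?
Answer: 499320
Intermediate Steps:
x(E) = -2 + E (x(E) = 3 - (5 + (0 - E)) = 3 - (5 - E) = 3 + (-5 + E) = -2 + E)
f(N) = 3 (f(N) = -9 - 4*(-3) = -9 + 12 = 3)
X = -73 (X = -24 - 1*49 = -24 - 49 = -73)
K = 90 (K = ((-2 - 4)*(-5))*3 = -6*(-5)*3 = 30*3 = 90)
(K*(-76))*X = (90*(-76))*(-73) = -6840*(-73) = 499320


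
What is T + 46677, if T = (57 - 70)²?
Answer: 46846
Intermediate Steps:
T = 169 (T = (-13)² = 169)
T + 46677 = 169 + 46677 = 46846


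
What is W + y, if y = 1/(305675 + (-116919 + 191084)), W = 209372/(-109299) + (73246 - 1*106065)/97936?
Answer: -571946736313841/254120244951360 ≈ -2.2507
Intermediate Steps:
W = -24092140073/10704306864 (W = 209372*(-1/109299) + (73246 - 106065)*(1/97936) = -209372/109299 - 32819*1/97936 = -209372/109299 - 32819/97936 = -24092140073/10704306864 ≈ -2.2507)
y = 1/379840 (y = 1/(305675 + 74165) = 1/379840 ≈ 2.6327e-6)
W + y = -24092140073/10704306864 + 1/379840 = -571946736313841/254120244951360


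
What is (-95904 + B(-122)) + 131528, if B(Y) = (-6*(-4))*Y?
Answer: 32696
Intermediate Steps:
B(Y) = 24*Y
(-95904 + B(-122)) + 131528 = (-95904 + 24*(-122)) + 131528 = (-95904 - 2928) + 131528 = -98832 + 131528 = 32696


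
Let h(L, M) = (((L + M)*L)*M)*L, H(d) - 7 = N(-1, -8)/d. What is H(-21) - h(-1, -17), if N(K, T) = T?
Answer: -6271/21 ≈ -298.62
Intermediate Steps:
H(d) = 7 - 8/d
h(L, M) = M*L**2*(L + M) (h(L, M) = ((L*(L + M))*M)*L = (L*M*(L + M))*L = M*L**2*(L + M))
H(-21) - h(-1, -17) = (7 - 8/(-21)) - (-17)*(-1)**2*(-1 - 17) = (7 - 8*(-1/21)) - (-17)*(-18) = (7 + 8/21) - 1*306 = 155/21 - 306 = -6271/21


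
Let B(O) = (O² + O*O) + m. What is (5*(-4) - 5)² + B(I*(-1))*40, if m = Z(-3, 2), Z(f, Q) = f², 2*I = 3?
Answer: 1165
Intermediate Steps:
I = 3/2 (I = (½)*3 = 3/2 ≈ 1.5000)
m = 9 (m = (-3)² = 9)
B(O) = 9 + 2*O² (B(O) = (O² + O*O) + 9 = (O² + O²) + 9 = 2*O² + 9 = 9 + 2*O²)
(5*(-4) - 5)² + B(I*(-1))*40 = (5*(-4) - 5)² + (9 + 2*((3/2)*(-1))²)*40 = (-20 - 5)² + (9 + 2*(-3/2)²)*40 = (-25)² + (9 + 2*(9/4))*40 = 625 + (9 + 9/2)*40 = 625 + (27/2)*40 = 625 + 540 = 1165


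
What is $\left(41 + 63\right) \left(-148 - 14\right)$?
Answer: $-16848$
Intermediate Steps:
$\left(41 + 63\right) \left(-148 - 14\right) = 104 \left(-162\right) = -16848$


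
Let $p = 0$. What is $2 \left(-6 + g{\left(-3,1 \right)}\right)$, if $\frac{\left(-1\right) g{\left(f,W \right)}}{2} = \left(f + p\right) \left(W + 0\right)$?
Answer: $0$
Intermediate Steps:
$g{\left(f,W \right)} = - 2 W f$ ($g{\left(f,W \right)} = - 2 \left(f + 0\right) \left(W + 0\right) = - 2 f W = - 2 W f$)
$2 \left(-6 + g{\left(-3,1 \right)}\right) = 2 \left(-6 - 2 \left(-3\right)\right) = 2 \left(-6 + 6\right) = 2 \cdot 0 = 0$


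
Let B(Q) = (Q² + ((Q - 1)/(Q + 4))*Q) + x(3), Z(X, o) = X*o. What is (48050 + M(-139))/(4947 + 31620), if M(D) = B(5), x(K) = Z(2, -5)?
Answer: 432605/329103 ≈ 1.3145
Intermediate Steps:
x(K) = -10 (x(K) = 2*(-5) = -10)
B(Q) = -10 + Q² + Q*(-1 + Q)/(4 + Q) (B(Q) = (Q² + ((Q - 1)/(Q + 4))*Q) - 10 = (Q² + ((-1 + Q)/(4 + Q))*Q) - 10 = (Q² + Q*(-1 + Q)/(4 + Q)) - 10 = -10 + Q² + Q*(-1 + Q)/(4 + Q))
M(D) = 155/9 (M(D) = (-40 + 5³ - 11*5 + 5*5²)/(4 + 5) = (-40 + 125 - 55 + 5*25)/9 = (-40 + 125 - 55 + 125)/9 = (⅑)*155 = 155/9)
(48050 + M(-139))/(4947 + 31620) = (48050 + 155/9)/(4947 + 31620) = (432605/9)/36567 = (432605/9)*(1/36567) = 432605/329103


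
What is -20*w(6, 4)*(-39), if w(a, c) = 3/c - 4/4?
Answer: -195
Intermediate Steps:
w(a, c) = -1 + 3/c (w(a, c) = 3/c - 4*1/4 = 3/c - 1 = -1 + 3/c)
-20*w(6, 4)*(-39) = -20*(3 - 1*4)/4*(-39) = -5*(3 - 4)*(-39) = -5*(-1)*(-39) = -20*(-1/4)*(-39) = 5*(-39) = -195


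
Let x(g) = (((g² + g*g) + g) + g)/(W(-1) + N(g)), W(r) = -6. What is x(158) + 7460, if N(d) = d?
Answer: 296041/38 ≈ 7790.6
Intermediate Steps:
x(g) = (2*g + 2*g²)/(-6 + g) (x(g) = (((g² + g*g) + g) + g)/(-6 + g) = (((g² + g²) + g) + g)/(-6 + g) = ((2*g² + g) + g)/(-6 + g) = ((g + 2*g²) + g)/(-6 + g) = (2*g + 2*g²)/(-6 + g))
x(158) + 7460 = 2*158*(1 + 158)/(-6 + 158) + 7460 = 2*158*159/152 + 7460 = 2*158*(1/152)*159 + 7460 = 12561/38 + 7460 = 296041/38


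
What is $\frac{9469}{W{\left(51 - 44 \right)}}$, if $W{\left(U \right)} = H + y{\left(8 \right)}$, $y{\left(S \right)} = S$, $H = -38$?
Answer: $- \frac{9469}{30} \approx -315.63$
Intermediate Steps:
$W{\left(U \right)} = -30$ ($W{\left(U \right)} = -38 + 8 = -30$)
$\frac{9469}{W{\left(51 - 44 \right)}} = \frac{9469}{-30} = 9469 \left(- \frac{1}{30}\right) = - \frac{9469}{30}$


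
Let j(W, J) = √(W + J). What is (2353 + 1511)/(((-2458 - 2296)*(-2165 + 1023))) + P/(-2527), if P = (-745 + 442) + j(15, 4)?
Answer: 413692983/3429813709 - √19/2527 ≈ 0.11889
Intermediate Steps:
j(W, J) = √(J + W)
P = -303 + √19 (P = (-745 + 442) + √(4 + 15) = -303 + √19 ≈ -298.64)
(2353 + 1511)/(((-2458 - 2296)*(-2165 + 1023))) + P/(-2527) = (2353 + 1511)/(((-2458 - 2296)*(-2165 + 1023))) + (-303 + √19)/(-2527) = 3864/((-4754*(-1142))) + (-303 + √19)*(-1/2527) = 3864/5429068 + (303/2527 - √19/2527) = 3864*(1/5429068) + (303/2527 - √19/2527) = 966/1357267 + (303/2527 - √19/2527) = 413692983/3429813709 - √19/2527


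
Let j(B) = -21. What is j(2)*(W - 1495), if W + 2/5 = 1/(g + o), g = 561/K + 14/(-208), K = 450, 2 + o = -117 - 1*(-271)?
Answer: 187602935583/5973995 ≈ 31403.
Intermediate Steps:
o = 152 (o = -2 + (-117 - 1*(-271)) = -2 + (-117 + 271) = -2 + 154 = 152)
g = 9199/7800 (g = 561/450 + 14/(-208) = 561*(1/450) + 14*(-1/208) = 187/150 - 7/104 = 9199/7800 ≈ 1.1794)
W = -2350598/5973995 (W = -⅖ + 1/(9199/7800 + 152) = -⅖ + 1/(1194799/7800) = -⅖ + 7800/1194799 = -2350598/5973995 ≈ -0.39347)
j(2)*(W - 1495) = -21*(-2350598/5973995 - 1495) = -21*(-8933473123/5973995) = 187602935583/5973995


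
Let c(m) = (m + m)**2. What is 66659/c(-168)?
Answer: 66659/112896 ≈ 0.59045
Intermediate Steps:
c(m) = 4*m**2 (c(m) = (2*m)**2 = 4*m**2)
66659/c(-168) = 66659/((4*(-168)**2)) = 66659/((4*28224)) = 66659/112896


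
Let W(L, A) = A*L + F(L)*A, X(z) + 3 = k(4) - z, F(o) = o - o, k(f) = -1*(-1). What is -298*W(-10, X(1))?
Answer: -8940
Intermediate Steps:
k(f) = 1
F(o) = 0
X(z) = -2 - z (X(z) = -3 + (1 - z) = -2 - z)
W(L, A) = A*L (W(L, A) = A*L + 0*A = A*L + 0 = A*L)
-298*W(-10, X(1)) = -298*(-2 - 1*1)*(-10) = -298*(-2 - 1)*(-10) = -(-894)*(-10) = -298*30 = -8940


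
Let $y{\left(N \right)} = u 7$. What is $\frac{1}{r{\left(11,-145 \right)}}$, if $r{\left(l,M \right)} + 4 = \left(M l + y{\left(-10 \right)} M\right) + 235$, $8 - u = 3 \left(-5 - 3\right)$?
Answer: $- \frac{1}{33844} \approx -2.9547 \cdot 10^{-5}$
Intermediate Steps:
$u = 32$ ($u = 8 - 3 \left(-5 - 3\right) = 8 - 3 \left(-8\right) = 8 - -24 = 8 + 24 = 32$)
$y{\left(N \right)} = 224$ ($y{\left(N \right)} = 32 \cdot 7 = 224$)
$r{\left(l,M \right)} = 231 + 224 M + M l$ ($r{\left(l,M \right)} = -4 + \left(\left(M l + 224 M\right) + 235\right) = -4 + \left(\left(224 M + M l\right) + 235\right) = -4 + \left(235 + 224 M + M l\right) = 231 + 224 M + M l$)
$\frac{1}{r{\left(11,-145 \right)}} = \frac{1}{231 + 224 \left(-145\right) - 1595} = \frac{1}{231 - 32480 - 1595} = \frac{1}{-33844} = - \frac{1}{33844}$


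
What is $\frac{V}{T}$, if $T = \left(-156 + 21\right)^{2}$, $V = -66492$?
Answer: $- \frac{7388}{2025} \approx -3.6484$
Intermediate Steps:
$T = 18225$ ($T = \left(-135\right)^{2} = 18225$)
$\frac{V}{T} = - \frac{66492}{18225} = \left(-66492\right) \frac{1}{18225} = - \frac{7388}{2025}$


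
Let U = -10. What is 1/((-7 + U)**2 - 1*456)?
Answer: -1/167 ≈ -0.0059880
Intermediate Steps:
1/((-7 + U)**2 - 1*456) = 1/((-7 - 10)**2 - 1*456) = 1/((-17)**2 - 456) = 1/(289 - 456) = 1/(-167) = -1/167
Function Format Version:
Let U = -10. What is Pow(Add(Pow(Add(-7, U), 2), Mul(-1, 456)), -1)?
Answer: Rational(-1, 167) ≈ -0.0059880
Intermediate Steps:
Pow(Add(Pow(Add(-7, U), 2), Mul(-1, 456)), -1) = Pow(Add(Pow(Add(-7, -10), 2), Mul(-1, 456)), -1) = Pow(Add(Pow(-17, 2), -456), -1) = Pow(Add(289, -456), -1) = Pow(-167, -1) = Rational(-1, 167)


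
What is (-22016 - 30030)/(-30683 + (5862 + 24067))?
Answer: 26023/377 ≈ 69.026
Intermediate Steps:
(-22016 - 30030)/(-30683 + (5862 + 24067)) = -52046/(-30683 + 29929) = -52046/(-754) = -52046*(-1/754) = 26023/377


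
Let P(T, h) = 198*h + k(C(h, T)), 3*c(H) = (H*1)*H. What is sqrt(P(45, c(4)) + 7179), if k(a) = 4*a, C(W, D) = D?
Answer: 3*sqrt(935) ≈ 91.733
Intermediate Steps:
c(H) = H**2/3 (c(H) = ((H*1)*H)/3 = (H*H)/3 = H**2/3)
P(T, h) = 4*T + 198*h (P(T, h) = 198*h + 4*T = 4*T + 198*h)
sqrt(P(45, c(4)) + 7179) = sqrt((4*45 + 198*((1/3)*4**2)) + 7179) = sqrt((180 + 198*((1/3)*16)) + 7179) = sqrt((180 + 198*(16/3)) + 7179) = sqrt((180 + 1056) + 7179) = sqrt(1236 + 7179) = sqrt(8415) = 3*sqrt(935)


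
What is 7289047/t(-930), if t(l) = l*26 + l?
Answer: -7289047/25110 ≈ -290.28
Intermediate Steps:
t(l) = 27*l (t(l) = 26*l + l = 27*l)
7289047/t(-930) = 7289047/((27*(-930))) = 7289047/(-25110) = 7289047*(-1/25110) = -7289047/25110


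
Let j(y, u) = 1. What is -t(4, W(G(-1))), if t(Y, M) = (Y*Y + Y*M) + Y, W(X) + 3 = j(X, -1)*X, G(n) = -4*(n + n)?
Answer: -40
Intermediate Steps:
G(n) = -8*n
W(X) = -3 + X (W(X) = -3 + 1*X = -3 + X)
t(Y, M) = Y + Y**2 + M*Y (t(Y, M) = (Y**2 + M*Y) + Y = Y + Y**2 + M*Y)
-t(4, W(G(-1))) = -4*(1 + (-3 - 8*(-1)) + 4) = -4*(1 + (-3 + 8) + 4) = -4*(1 + 5 + 4) = -4*10 = -1*40 = -40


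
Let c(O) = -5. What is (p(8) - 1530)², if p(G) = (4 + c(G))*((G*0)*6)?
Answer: 2340900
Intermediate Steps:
p(G) = 0 (p(G) = (4 - 5)*((G*0)*6) = -0*6 = -1*0 = 0)
(p(8) - 1530)² = (0 - 1530)² = (-1530)² = 2340900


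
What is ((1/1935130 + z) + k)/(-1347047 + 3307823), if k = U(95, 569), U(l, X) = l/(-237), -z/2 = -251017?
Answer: 230245566060427/899262481228560 ≈ 0.25604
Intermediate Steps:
z = 502034 (z = -2*(-251017) = 502034)
U(l, X) = -l/237 (U(l, X) = l*(-1/237) = -l/237)
k = -95/237 (k = -1/237*95 = -95/237 ≈ -0.40084)
((1/1935130 + z) + k)/(-1347047 + 3307823) = ((1/1935130 + 502034) - 95/237)/(-1347047 + 3307823) = ((1/1935130 + 502034) - 95/237)/1960776 = (971501054421/1935130 - 95/237)*(1/1960776) = (230245566060427/458625810)*(1/1960776) = 230245566060427/899262481228560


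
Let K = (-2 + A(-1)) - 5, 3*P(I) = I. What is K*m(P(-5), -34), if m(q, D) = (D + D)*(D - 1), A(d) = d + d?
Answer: -21420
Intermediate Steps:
P(I) = I/3
A(d) = 2*d
m(q, D) = 2*D*(-1 + D) (m(q, D) = (2*D)*(-1 + D) = 2*D*(-1 + D))
K = -9 (K = (-2 + 2*(-1)) - 5 = (-2 - 2) - 5 = -4 - 5 = -9)
K*m(P(-5), -34) = -18*(-34)*(-1 - 34) = -18*(-34)*(-35) = -9*2380 = -21420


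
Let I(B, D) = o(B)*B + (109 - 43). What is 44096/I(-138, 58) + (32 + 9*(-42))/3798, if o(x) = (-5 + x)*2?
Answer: 12816487/12512511 ≈ 1.0243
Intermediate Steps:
o(x) = -10 + 2*x
I(B, D) = 66 + B*(-10 + 2*B) (I(B, D) = (-10 + 2*B)*B + (109 - 43) = B*(-10 + 2*B) + 66 = 66 + B*(-10 + 2*B))
44096/I(-138, 58) + (32 + 9*(-42))/3798 = 44096/(66 + 2*(-138)*(-5 - 138)) + (32 + 9*(-42))/3798 = 44096/(66 + 2*(-138)*(-143)) + (32 - 378)*(1/3798) = 44096/(66 + 39468) - 346*1/3798 = 44096/39534 - 173/1899 = 44096*(1/39534) - 173/1899 = 22048/19767 - 173/1899 = 12816487/12512511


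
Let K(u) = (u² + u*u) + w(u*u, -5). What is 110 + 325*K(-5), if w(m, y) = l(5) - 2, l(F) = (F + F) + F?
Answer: 20585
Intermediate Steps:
l(F) = 3*F (l(F) = 2*F + F = 3*F)
w(m, y) = 13 (w(m, y) = 3*5 - 2 = 15 - 2 = 13)
K(u) = 13 + 2*u² (K(u) = (u² + u*u) + 13 = (u² + u²) + 13 = 2*u² + 13 = 13 + 2*u²)
110 + 325*K(-5) = 110 + 325*(13 + 2*(-5)²) = 110 + 325*(13 + 2*25) = 110 + 325*(13 + 50) = 110 + 325*63 = 110 + 20475 = 20585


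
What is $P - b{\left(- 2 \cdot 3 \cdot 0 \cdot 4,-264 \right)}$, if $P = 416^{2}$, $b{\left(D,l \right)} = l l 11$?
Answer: $-593600$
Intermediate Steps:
$b{\left(D,l \right)} = 11 l^{2}$ ($b{\left(D,l \right)} = l^{2} \cdot 11 = 11 l^{2}$)
$P = 173056$
$P - b{\left(- 2 \cdot 3 \cdot 0 \cdot 4,-264 \right)} = 173056 - 11 \left(-264\right)^{2} = 173056 - 11 \cdot 69696 = 173056 - 766656 = -593600$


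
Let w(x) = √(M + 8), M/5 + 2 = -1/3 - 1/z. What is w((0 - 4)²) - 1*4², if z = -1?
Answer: -16 + 2*√3/3 ≈ -14.845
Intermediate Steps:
M = -20/3 (M = -10 + 5*(-1/3 - 1/(-1)) = -10 + 5*(-1*⅓ - 1*(-1)) = -10 + 5*(-⅓ + 1) = -10 + 5*(⅔) = -10 + 10/3 = -20/3 ≈ -6.6667)
w(x) = 2*√3/3 (w(x) = √(-20/3 + 8) = √(4/3) = 2*√3/3)
w((0 - 4)²) - 1*4² = 2*√3/3 - 1*4² = 2*√3/3 - 1*16 = 2*√3/3 - 16 = -16 + 2*√3/3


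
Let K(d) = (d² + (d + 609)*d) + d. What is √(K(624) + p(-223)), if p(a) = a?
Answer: √1159169 ≈ 1076.6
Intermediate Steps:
K(d) = d + d² + d*(609 + d) (K(d) = (d² + (609 + d)*d) + d = (d² + d*(609 + d)) + d = d + d² + d*(609 + d))
√(K(624) + p(-223)) = √(2*624*(305 + 624) - 223) = √(2*624*929 - 223) = √(1159392 - 223) = √1159169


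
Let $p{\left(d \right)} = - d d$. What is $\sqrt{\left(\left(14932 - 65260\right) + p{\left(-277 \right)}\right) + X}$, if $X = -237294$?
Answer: $i \sqrt{364351} \approx 603.62 i$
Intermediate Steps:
$p{\left(d \right)} = - d^{2}$
$\sqrt{\left(\left(14932 - 65260\right) + p{\left(-277 \right)}\right) + X} = \sqrt{\left(\left(14932 - 65260\right) - \left(-277\right)^{2}\right) - 237294} = \sqrt{\left(-50328 - 76729\right) - 237294} = \sqrt{-127057 - 237294} = \sqrt{-364351} = i \sqrt{364351}$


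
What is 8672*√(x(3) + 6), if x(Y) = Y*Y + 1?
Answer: 34688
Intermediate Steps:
x(Y) = 1 + Y² (x(Y) = Y² + 1 = 1 + Y²)
8672*√(x(3) + 6) = 8672*√((1 + 3²) + 6) = 8672*√((1 + 9) + 6) = 8672*√(10 + 6) = 8672*√16 = 8672*4 = 34688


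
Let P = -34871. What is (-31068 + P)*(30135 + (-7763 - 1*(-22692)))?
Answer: -2971475096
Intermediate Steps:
(-31068 + P)*(30135 + (-7763 - 1*(-22692))) = (-31068 - 34871)*(30135 + (-7763 - 1*(-22692))) = -65939*(30135 + (-7763 + 22692)) = -65939*(30135 + 14929) = -65939*45064 = -2971475096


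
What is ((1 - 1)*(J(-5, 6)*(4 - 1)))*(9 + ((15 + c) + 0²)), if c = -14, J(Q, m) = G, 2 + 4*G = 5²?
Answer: 0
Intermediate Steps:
G = 23/4 (G = -½ + (¼)*5² = -½ + (¼)*25 = -½ + 25/4 = 23/4 ≈ 5.7500)
J(Q, m) = 23/4
((1 - 1)*(J(-5, 6)*(4 - 1)))*(9 + ((15 + c) + 0²)) = ((1 - 1)*(23*(4 - 1)/4))*(9 + ((15 - 14) + 0²)) = (0*((23/4)*3))*(9 + (1 + 0)) = (0*(69/4))*(9 + 1) = 0*10 = 0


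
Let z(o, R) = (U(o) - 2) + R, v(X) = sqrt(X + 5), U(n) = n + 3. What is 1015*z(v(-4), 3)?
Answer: 5075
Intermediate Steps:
U(n) = 3 + n
v(X) = sqrt(5 + X)
z(o, R) = 1 + R + o (z(o, R) = ((3 + o) - 2) + R = (1 + o) + R = 1 + R + o)
1015*z(v(-4), 3) = 1015*(1 + 3 + sqrt(5 - 4)) = 1015*(1 + 3 + sqrt(1)) = 1015*(1 + 3 + 1) = 1015*5 = 5075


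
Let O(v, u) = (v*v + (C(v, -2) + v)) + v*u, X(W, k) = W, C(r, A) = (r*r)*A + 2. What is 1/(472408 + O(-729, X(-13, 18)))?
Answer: -1/50283 ≈ -1.9887e-5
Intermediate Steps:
C(r, A) = 2 + A*r² (C(r, A) = r²*A + 2 = A*r² + 2 = 2 + A*r²)
O(v, u) = 2 + v - v² + u*v (O(v, u) = (v*v + ((2 - 2*v²) + v)) + v*u = (v² + (2 + v - 2*v²)) + u*v = (2 + v - v²) + u*v = 2 + v - v² + u*v)
1/(472408 + O(-729, X(-13, 18))) = 1/(472408 + (2 - 729 - 1*(-729)² - 13*(-729))) = 1/(472408 + (2 - 729 - 1*531441 + 9477)) = 1/(472408 + (2 - 729 - 531441 + 9477)) = 1/(472408 - 522691) = 1/(-50283) = -1/50283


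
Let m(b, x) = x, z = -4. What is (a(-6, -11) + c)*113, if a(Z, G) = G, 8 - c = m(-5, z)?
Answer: 113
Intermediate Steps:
c = 12 (c = 8 - 1*(-4) = 8 + 4 = 12)
(a(-6, -11) + c)*113 = (-11 + 12)*113 = 1*113 = 113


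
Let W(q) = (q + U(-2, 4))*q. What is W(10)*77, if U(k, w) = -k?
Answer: 9240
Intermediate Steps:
W(q) = q*(2 + q) (W(q) = (q - 1*(-2))*q = (q + 2)*q = (2 + q)*q = q*(2 + q))
W(10)*77 = (10*(2 + 10))*77 = (10*12)*77 = 120*77 = 9240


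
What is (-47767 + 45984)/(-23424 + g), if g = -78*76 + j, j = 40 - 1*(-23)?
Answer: 1783/29289 ≈ 0.060876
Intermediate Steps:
j = 63 (j = 40 + 23 = 63)
g = -5865 (g = -78*76 + 63 = -5928 + 63 = -5865)
(-47767 + 45984)/(-23424 + g) = (-47767 + 45984)/(-23424 - 5865) = -1783/(-29289) = -1783*(-1/29289) = 1783/29289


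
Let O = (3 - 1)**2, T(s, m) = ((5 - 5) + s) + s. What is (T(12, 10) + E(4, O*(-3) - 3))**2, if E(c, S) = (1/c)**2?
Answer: 148225/256 ≈ 579.00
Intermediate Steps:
T(s, m) = 2*s (T(s, m) = (0 + s) + s = s + s = 2*s)
O = 4 (O = 2**2 = 4)
E(c, S) = c**(-2)
(T(12, 10) + E(4, O*(-3) - 3))**2 = (2*12 + 4**(-2))**2 = (24 + 1/16)**2 = (385/16)**2 = 148225/256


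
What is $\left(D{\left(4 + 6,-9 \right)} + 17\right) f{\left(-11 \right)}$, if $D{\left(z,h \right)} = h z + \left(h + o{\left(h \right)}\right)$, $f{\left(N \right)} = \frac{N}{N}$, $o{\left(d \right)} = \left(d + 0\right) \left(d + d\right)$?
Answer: $80$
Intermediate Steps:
$o{\left(d \right)} = 2 d^{2}$ ($o{\left(d \right)} = d 2 d = 2 d^{2}$)
$f{\left(N \right)} = 1$
$D{\left(z,h \right)} = h + 2 h^{2} + h z$ ($D{\left(z,h \right)} = h z + \left(h + 2 h^{2}\right) = h + 2 h^{2} + h z$)
$\left(D{\left(4 + 6,-9 \right)} + 17\right) f{\left(-11 \right)} = \left(- 9 \left(1 + \left(4 + 6\right) + 2 \left(-9\right)\right) + 17\right) 1 = \left(- 9 \left(1 + 10 - 18\right) + 17\right) 1 = \left(\left(-9\right) \left(-7\right) + 17\right) 1 = \left(63 + 17\right) 1 = 80 \cdot 1 = 80$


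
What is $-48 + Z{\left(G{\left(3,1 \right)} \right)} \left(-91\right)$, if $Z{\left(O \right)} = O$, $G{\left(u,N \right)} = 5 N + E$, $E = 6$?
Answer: $-1049$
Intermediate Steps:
$G{\left(u,N \right)} = 6 + 5 N$ ($G{\left(u,N \right)} = 5 N + 6 = 6 + 5 N$)
$-48 + Z{\left(G{\left(3,1 \right)} \right)} \left(-91\right) = -48 + \left(6 + 5 \cdot 1\right) \left(-91\right) = -48 + \left(6 + 5\right) \left(-91\right) = -48 + 11 \left(-91\right) = -48 - 1001 = -1049$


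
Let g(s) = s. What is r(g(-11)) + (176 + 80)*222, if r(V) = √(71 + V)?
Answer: 56832 + 2*√15 ≈ 56840.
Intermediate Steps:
r(g(-11)) + (176 + 80)*222 = √(71 - 11) + (176 + 80)*222 = √60 + 256*222 = 2*√15 + 56832 = 56832 + 2*√15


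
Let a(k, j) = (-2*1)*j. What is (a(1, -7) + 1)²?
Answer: 225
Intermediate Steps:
a(k, j) = -2*j
(a(1, -7) + 1)² = (-2*(-7) + 1)² = (14 + 1)² = 15² = 225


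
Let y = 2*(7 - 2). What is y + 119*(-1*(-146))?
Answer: 17384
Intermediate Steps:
y = 10 (y = 2*5 = 10)
y + 119*(-1*(-146)) = 10 + 119*(-1*(-146)) = 10 + 119*146 = 10 + 17374 = 17384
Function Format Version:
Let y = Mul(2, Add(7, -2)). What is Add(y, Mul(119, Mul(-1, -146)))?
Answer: 17384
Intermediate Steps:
y = 10 (y = Mul(2, 5) = 10)
Add(y, Mul(119, Mul(-1, -146))) = Add(10, Mul(119, Mul(-1, -146))) = Add(10, Mul(119, 146)) = Add(10, 17374) = 17384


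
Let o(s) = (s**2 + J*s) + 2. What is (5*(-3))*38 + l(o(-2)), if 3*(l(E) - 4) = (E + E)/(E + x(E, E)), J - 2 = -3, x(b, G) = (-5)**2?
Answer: -56018/99 ≈ -565.84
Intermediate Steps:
x(b, G) = 25
J = -1 (J = 2 - 3 = -1)
o(s) = 2 + s**2 - s (o(s) = (s**2 - s) + 2 = 2 + s**2 - s)
l(E) = 4 + 2*E/(3*(25 + E)) (l(E) = 4 + ((E + E)/(E + 25))/3 = 4 + ((2*E)/(25 + E))/3 = 4 + (2*E/(25 + E))/3 = 4 + 2*E/(3*(25 + E)))
(5*(-3))*38 + l(o(-2)) = (5*(-3))*38 + 2*(150 + 7*(2 + (-2)**2 - 1*(-2)))/(3*(25 + (2 + (-2)**2 - 1*(-2)))) = -15*38 + 2*(150 + 7*(2 + 4 + 2))/(3*(25 + (2 + 4 + 2))) = -570 + 2*(150 + 7*8)/(3*(25 + 8)) = -570 + (2/3)*(150 + 56)/33 = -570 + (2/3)*(1/33)*206 = -570 + 412/99 = -56018/99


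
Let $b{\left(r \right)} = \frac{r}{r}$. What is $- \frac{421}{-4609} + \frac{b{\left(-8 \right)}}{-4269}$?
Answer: $\frac{1792640}{19675821} \approx 0.091109$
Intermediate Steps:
$b{\left(r \right)} = 1$
$- \frac{421}{-4609} + \frac{b{\left(-8 \right)}}{-4269} = - \frac{421}{-4609} + 1 \frac{1}{-4269} = \left(-421\right) \left(- \frac{1}{4609}\right) + 1 \left(- \frac{1}{4269}\right) = \frac{421}{4609} - \frac{1}{4269} = \frac{1792640}{19675821}$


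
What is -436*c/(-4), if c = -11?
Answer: -1199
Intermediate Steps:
-436*c/(-4) = -(-4796)/(-4) = -(-4796)*(-1)/4 = -436*11/4 = -1199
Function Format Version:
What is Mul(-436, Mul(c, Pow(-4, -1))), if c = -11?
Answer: -1199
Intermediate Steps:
Mul(-436, Mul(c, Pow(-4, -1))) = Mul(-436, Mul(-11, Pow(-4, -1))) = Mul(-436, Mul(-11, Rational(-1, 4))) = Mul(-436, Rational(11, 4)) = -1199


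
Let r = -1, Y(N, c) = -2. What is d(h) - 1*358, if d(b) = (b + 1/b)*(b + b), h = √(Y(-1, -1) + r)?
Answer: -362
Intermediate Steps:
h = I*√3 (h = √(-2 - 1) = √(-3) = I*√3 ≈ 1.732*I)
d(b) = 2*b*(b + 1/b) (d(b) = (b + 1/b)*(2*b) = 2*b*(b + 1/b))
d(h) - 1*358 = (2 + 2*(I*√3)²) - 1*358 = (2 + 2*(-3)) - 358 = (2 - 6) - 358 = -4 - 358 = -362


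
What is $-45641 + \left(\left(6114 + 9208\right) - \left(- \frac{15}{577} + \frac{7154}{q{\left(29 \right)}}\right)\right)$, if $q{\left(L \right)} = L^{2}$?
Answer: $- \frac{14716622226}{485257} \approx -30327.0$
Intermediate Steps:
$-45641 + \left(\left(6114 + 9208\right) - \left(- \frac{15}{577} + \frac{7154}{q{\left(29 \right)}}\right)\right) = -45641 + \left(\left(6114 + 9208\right) - \left(- \frac{15}{577} + \frac{7154}{841}\right)\right) = -45641 + \left(15322 - \left(- \frac{15}{577} + \frac{7154}{841}\right)\right) = -45641 + \left(15322 + \left(\frac{15}{577} - \frac{7154}{841}\right)\right) = -45641 + \left(15322 - \frac{4115243}{485257}\right) = -45641 + \frac{7430992511}{485257} = - \frac{14716622226}{485257}$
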